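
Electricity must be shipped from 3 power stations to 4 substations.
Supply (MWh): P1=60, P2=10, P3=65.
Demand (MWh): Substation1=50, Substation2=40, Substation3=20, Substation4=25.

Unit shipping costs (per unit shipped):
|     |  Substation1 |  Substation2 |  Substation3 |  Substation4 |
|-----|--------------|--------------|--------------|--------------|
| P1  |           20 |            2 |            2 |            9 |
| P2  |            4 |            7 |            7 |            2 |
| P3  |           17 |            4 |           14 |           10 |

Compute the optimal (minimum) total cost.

An optimal shipping plan:
  P1 to Substation2: 40 × 2 = 80
  P1 to Substation3: 20 × 2 = 40
  P2 to Substation1: 10 × 4 = 40
  P3 to Substation1: 40 × 17 = 680
  P3 to Substation4: 25 × 10 = 250
Total = 80 + 40 + 40 + 680 + 250 = 1090.
(Supply check: P1 ships 60; P2 ships 10; P3 ships 65.)

1090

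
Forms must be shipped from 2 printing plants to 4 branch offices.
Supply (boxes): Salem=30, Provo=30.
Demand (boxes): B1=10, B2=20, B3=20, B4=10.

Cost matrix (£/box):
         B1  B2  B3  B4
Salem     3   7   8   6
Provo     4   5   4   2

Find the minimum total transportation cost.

270

One minimum-cost allocation:
  Salem->B1: 10 × £3 = £30
  Salem->B2: 20 × £7 = £140
  Provo->B3: 20 × £4 = £80
  Provo->B4: 10 × £2 = £20
Total = 30 + 140 + 80 + 20 = £270.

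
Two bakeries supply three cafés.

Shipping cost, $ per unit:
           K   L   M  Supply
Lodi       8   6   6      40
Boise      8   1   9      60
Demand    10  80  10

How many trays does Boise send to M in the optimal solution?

Solving gives:
  Lodi→K: 10 × $8 = $80
  Lodi→L: 20 × $6 = $120
  Lodi→M: 10 × $6 = $60
  Boise→L: 60 × $1 = $60
Total cost = $320.
The route Boise→M is not used.

0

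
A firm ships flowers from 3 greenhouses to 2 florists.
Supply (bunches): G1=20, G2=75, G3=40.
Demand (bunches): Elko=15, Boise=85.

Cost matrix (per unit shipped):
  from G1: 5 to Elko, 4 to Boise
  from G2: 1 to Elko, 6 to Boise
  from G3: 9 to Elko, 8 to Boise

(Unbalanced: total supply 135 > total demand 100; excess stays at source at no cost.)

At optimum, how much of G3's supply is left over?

An optimal plan:
  G1->Boise: 20 × 4 = 80
  G2->Elko: 15 × 1 = 15
  G2->Boise: 60 × 6 = 360
  G3->Boise: 5 × 8 = 40
Total cost = 495.
G3 ships 5 of its 40, leaving 35.

35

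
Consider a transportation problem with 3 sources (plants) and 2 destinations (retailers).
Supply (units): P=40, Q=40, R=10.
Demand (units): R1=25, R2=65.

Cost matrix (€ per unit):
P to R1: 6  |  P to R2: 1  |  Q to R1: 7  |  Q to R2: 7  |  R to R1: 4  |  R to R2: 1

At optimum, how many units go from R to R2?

10

Solving gives:
  P to R2: 40 × €1 = €40
  Q to R1: 25 × €7 = €175
  Q to R2: 15 × €7 = €105
  R to R2: 10 × €1 = €10
Total cost = €330.
So R→R2 carries 10 units.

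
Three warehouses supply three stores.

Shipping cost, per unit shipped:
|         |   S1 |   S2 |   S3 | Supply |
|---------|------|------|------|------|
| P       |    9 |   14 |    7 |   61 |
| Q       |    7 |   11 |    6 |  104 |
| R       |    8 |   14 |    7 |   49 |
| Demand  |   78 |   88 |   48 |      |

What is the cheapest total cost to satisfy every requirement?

1925

One minimum-cost allocation:
  P to S1: 13 units
  P to S3: 48 units
  Q to S1: 16 units
  Q to S2: 88 units
  R to S1: 49 units
Total cost = 1925.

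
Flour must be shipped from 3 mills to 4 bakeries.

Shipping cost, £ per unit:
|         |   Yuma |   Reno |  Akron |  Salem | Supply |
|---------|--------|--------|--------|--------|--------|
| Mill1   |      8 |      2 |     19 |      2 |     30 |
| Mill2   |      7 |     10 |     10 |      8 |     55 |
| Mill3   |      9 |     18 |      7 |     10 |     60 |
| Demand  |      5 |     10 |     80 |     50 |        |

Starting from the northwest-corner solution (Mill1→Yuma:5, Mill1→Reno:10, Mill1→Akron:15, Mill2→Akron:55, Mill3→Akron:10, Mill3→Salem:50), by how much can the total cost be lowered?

Current plan cost = 5·8 + 10·2 + 15·19 + 55·10 + 10·7 + 50·10 = £1465.
Optimal plan:
  Mill1–Reno: 10 × £2 = £20
  Mill1–Salem: 20 × £2 = £40
  Mill2–Yuma: 5 × £7 = £35
  Mill2–Akron: 20 × £10 = £200
  Mill2–Salem: 30 × £8 = £240
  Mill3–Akron: 60 × £7 = £420
Optimal cost = £955.
Saving = 1465 − 955 = £510.

510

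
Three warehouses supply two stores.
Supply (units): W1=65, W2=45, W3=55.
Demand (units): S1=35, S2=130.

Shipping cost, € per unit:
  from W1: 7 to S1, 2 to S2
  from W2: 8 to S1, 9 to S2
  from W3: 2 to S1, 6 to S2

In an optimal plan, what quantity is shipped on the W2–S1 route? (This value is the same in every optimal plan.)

0

Solving gives:
  W1->S2: 65 × €2 = €130
  W2->S2: 45 × €9 = €405
  W3->S1: 35 × €2 = €70
  W3->S2: 20 × €6 = €120
Total cost = €725.
The route W2→S1 is not used.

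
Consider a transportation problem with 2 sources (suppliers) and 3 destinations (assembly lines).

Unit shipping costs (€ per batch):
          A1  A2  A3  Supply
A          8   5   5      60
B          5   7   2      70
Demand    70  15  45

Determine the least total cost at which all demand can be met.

650

A cheapest plan:
  A→A2: 15 × €5 = €75
  A→A3: 45 × €5 = €225
  B→A1: 70 × €5 = €350
Total = 75 + 225 + 350 = €650.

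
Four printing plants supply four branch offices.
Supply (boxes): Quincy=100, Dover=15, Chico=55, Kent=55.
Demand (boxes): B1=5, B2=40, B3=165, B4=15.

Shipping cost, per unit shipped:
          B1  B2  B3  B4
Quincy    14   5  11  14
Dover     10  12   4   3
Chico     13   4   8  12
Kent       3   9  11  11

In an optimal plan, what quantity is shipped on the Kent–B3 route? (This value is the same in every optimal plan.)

50

The minimum-cost plan:
  Quincy->B2: 40 × 5 = 200
  Quincy->B3: 60 × 11 = 660
  Dover->B4: 15 × 3 = 45
  Chico->B3: 55 × 8 = 440
  Kent->B1: 5 × 3 = 15
  Kent->B3: 50 × 11 = 550
Total cost = 1910.
So Kent→B3 carries 50 boxes.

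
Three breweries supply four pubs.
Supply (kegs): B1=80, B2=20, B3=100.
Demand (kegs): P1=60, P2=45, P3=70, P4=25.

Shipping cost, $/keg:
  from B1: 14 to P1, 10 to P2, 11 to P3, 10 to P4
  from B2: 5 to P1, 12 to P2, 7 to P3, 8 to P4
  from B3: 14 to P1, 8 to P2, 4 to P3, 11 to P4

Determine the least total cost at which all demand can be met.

1580

Optimal allocation:
  B1->P1: 40 × $14 = $560
  B1->P2: 15 × $10 = $150
  B1->P4: 25 × $10 = $250
  B2->P1: 20 × $5 = $100
  B3->P2: 30 × $8 = $240
  B3->P3: 70 × $4 = $280
Total = 560 + 150 + 250 + 100 + 240 + 280 = $1580.
(Supply check: B1 ships 80; B2 ships 20; B3 ships 100.)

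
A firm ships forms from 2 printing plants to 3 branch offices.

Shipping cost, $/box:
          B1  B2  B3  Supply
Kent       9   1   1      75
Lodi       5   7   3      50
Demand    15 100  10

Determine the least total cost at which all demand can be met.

Optimal allocation:
  Kent–B2: 75 boxes
  Lodi–B1: 15 boxes
  Lodi–B2: 25 boxes
  Lodi–B3: 10 boxes
Total cost = $355.
(Supply check: Kent ships 75; Lodi ships 50.)

355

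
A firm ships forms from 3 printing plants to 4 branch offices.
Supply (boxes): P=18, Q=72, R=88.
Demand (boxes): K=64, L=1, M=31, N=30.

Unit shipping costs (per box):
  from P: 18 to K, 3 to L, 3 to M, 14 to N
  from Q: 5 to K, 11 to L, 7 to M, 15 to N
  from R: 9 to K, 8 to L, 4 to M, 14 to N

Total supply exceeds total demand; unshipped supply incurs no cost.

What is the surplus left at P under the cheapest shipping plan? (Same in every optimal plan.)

An optimal plan:
  P->L: 1 boxes
  P->M: 17 boxes
  Q->K: 64 boxes
  R->M: 14 boxes
  R->N: 30 boxes
Total cost = 850.
P ships 18 of its 18, leaving 0.

0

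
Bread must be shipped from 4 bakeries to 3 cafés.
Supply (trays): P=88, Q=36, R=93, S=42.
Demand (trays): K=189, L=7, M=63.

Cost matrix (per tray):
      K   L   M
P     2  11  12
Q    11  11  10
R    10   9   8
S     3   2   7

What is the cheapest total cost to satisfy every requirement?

Optimal allocation:
  P to K: 88 × 2 = 176
  Q to K: 36 × 11 = 396
  R to K: 30 × 10 = 300
  R to M: 63 × 8 = 504
  S to K: 35 × 3 = 105
  S to L: 7 × 2 = 14
Total = 176 + 396 + 300 + 504 + 105 + 14 = 1495.
(Supply check: P ships 88; Q ships 36; R ships 93; S ships 42.)

1495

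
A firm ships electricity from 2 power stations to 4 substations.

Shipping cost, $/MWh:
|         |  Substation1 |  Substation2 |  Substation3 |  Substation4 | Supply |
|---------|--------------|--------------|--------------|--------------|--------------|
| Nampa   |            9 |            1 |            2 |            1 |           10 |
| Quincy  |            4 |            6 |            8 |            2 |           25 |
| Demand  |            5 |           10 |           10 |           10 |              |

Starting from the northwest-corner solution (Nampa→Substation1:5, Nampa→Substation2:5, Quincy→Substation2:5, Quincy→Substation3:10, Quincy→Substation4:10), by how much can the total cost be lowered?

Current plan cost = 5·9 + 5·1 + 5·6 + 10·8 + 10·2 = $180.
Optimal plan:
  Nampa to Substation3: 10 × $2 = $20
  Quincy to Substation1: 5 × $4 = $20
  Quincy to Substation2: 10 × $6 = $60
  Quincy to Substation4: 10 × $2 = $20
Optimal cost = $120.
Saving = 180 − 120 = $60.

60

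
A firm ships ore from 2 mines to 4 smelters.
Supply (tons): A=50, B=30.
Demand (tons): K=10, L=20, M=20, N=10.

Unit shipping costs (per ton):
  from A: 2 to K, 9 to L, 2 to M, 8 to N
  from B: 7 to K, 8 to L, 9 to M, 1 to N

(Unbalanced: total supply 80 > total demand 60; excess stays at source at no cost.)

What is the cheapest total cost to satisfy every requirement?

Optimal allocation:
  A to K: 10 × 2 = 20
  A to M: 20 × 2 = 40
  B to L: 20 × 8 = 160
  B to N: 10 × 1 = 10
Total = 20 + 40 + 160 + 10 = 230.

230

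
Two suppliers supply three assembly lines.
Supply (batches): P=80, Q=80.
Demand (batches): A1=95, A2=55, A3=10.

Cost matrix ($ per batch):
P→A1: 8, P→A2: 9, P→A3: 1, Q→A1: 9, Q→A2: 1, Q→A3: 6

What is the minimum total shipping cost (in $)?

Optimal allocation:
  P→A1: 70 batches
  P→A3: 10 batches
  Q→A1: 25 batches
  Q→A2: 55 batches
Total cost = $850.

850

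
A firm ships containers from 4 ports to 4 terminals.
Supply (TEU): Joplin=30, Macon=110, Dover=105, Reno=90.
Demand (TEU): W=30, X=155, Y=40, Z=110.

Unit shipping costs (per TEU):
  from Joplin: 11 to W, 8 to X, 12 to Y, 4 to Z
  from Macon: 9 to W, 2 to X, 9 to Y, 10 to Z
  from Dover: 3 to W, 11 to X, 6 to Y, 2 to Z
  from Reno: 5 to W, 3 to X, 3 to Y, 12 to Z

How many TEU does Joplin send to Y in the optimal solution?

Solving gives:
  Joplin to Z: 30 TEU
  Macon to X: 110 TEU
  Dover to W: 25 TEU
  Dover to Z: 80 TEU
  Reno to W: 5 TEU
  Reno to X: 45 TEU
  Reno to Y: 40 TEU
Total cost = 855.
The route Joplin→Y is not used.

0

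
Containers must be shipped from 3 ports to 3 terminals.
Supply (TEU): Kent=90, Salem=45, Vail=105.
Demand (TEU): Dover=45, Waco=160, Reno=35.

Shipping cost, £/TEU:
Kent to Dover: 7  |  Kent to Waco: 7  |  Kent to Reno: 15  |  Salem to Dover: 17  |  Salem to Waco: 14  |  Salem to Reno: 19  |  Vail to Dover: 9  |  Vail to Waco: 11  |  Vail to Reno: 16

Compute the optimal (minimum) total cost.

2500

A cheapest plan:
  Kent to Waco: 90 × £7 = £630
  Salem to Waco: 10 × £14 = £140
  Salem to Reno: 35 × £19 = £665
  Vail to Dover: 45 × £9 = £405
  Vail to Waco: 60 × £11 = £660
Total = 630 + 140 + 665 + 405 + 660 = £2500.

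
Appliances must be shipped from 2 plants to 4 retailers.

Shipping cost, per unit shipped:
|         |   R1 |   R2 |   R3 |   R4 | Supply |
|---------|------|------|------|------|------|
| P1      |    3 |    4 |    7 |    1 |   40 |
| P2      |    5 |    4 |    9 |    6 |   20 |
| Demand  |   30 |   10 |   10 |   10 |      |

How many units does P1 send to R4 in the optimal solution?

Optimal shipments:
  P1 to R1: 20 × 3 = 60
  P1 to R3: 10 × 7 = 70
  P1 to R4: 10 × 1 = 10
  P2 to R1: 10 × 5 = 50
  P2 to R2: 10 × 4 = 40
Total cost = 230.
So P1→R4 carries 10 units.

10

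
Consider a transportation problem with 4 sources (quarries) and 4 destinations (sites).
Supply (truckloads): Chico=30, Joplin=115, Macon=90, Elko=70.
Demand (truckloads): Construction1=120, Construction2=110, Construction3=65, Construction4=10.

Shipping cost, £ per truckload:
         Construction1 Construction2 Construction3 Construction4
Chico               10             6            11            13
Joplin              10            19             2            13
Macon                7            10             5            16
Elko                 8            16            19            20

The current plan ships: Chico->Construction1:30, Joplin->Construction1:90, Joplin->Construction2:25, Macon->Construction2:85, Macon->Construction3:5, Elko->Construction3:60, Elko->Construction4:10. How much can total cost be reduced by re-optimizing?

1620

Current plan cost = 30·10 + 90·10 + 25·19 + 85·10 + 5·5 + 60·19 + 10·20 = £3890.
Optimal plan:
  Chico to Construction2: 30 truckloads
  Joplin to Construction1: 40 truckloads
  Joplin to Construction3: 65 truckloads
  Joplin to Construction4: 10 truckloads
  Macon to Construction1: 10 truckloads
  Macon to Construction2: 80 truckloads
  Elko to Construction1: 70 truckloads
Optimal cost = £2270.
Saving = 3890 − 2270 = £1620.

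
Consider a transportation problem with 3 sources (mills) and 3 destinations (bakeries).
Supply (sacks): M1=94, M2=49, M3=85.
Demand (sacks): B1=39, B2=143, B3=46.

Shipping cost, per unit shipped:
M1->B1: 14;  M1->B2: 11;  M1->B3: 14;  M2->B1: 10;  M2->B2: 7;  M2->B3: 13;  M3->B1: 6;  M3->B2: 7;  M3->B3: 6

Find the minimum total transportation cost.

1887

An optimal shipping plan:
  M1 to B2: 94 × 11 = 1034
  M2 to B2: 49 × 7 = 343
  M3 to B1: 39 × 6 = 234
  M3 to B3: 46 × 6 = 276
Total = 1034 + 343 + 234 + 276 = 1887.
(Supply check: M1 ships 94; M2 ships 49; M3 ships 85.)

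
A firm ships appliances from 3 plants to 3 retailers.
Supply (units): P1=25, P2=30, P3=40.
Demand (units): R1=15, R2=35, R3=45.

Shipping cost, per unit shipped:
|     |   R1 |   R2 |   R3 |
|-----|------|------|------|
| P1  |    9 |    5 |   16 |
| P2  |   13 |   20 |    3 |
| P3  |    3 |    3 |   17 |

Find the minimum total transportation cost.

A cheapest plan:
  P1→R2: 10 units
  P1→R3: 15 units
  P2→R3: 30 units
  P3→R1: 15 units
  P3→R2: 25 units
Total cost = 500.
(Supply check: P1 ships 25; P2 ships 30; P3 ships 40.)

500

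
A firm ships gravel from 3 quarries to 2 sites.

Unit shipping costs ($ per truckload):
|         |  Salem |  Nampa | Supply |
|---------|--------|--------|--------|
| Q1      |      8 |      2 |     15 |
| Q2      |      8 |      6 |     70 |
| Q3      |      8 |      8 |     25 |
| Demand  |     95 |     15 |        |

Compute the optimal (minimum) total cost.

A cheapest plan:
  Q1->Nampa: 15 truckloads
  Q2->Salem: 70 truckloads
  Q3->Salem: 25 truckloads
Total cost = $790.

790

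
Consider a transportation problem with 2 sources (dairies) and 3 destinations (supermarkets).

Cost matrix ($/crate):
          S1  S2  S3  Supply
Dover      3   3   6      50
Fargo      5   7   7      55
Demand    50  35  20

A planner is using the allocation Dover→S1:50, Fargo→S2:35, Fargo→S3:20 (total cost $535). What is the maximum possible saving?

Current plan cost = 50·3 + 35·7 + 20·7 = $535.
Optimal plan:
  Dover–S1: 15 × $3 = $45
  Dover–S2: 35 × $3 = $105
  Fargo–S1: 35 × $5 = $175
  Fargo–S3: 20 × $7 = $140
Optimal cost = $465.
Saving = 535 − 465 = $70.

70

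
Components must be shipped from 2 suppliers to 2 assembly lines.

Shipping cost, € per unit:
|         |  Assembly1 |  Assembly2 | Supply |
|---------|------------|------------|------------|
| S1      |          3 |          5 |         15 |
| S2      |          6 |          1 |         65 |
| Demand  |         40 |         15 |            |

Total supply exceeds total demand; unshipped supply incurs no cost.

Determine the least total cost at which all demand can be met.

Optimal allocation:
  S1 to Assembly1: 15 batches
  S2 to Assembly1: 25 batches
  S2 to Assembly2: 15 batches
Total cost = €210.

210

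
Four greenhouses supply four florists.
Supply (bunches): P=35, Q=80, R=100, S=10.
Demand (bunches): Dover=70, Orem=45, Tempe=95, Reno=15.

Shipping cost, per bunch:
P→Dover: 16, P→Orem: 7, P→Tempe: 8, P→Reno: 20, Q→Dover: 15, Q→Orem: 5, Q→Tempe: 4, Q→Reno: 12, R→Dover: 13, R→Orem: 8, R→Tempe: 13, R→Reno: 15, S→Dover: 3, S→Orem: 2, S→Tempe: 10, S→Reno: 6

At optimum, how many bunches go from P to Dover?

Solving gives:
  P→Orem: 20 × 7 = 140
  P→Tempe: 15 × 8 = 120
  Q→Tempe: 80 × 4 = 320
  R→Dover: 60 × 13 = 780
  R→Orem: 25 × 8 = 200
  R→Reno: 15 × 15 = 225
  S→Dover: 10 × 3 = 30
Total cost = 1815.
The route P→Dover is not used.

0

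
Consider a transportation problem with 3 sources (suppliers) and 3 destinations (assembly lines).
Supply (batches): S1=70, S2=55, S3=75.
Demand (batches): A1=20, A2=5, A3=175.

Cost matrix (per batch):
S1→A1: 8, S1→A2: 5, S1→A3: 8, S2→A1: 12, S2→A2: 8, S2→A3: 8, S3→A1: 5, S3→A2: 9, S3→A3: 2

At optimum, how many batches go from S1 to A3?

45

Optimal shipments:
  S1→A1: 20 × 8 = 160
  S1→A2: 5 × 5 = 25
  S1→A3: 45 × 8 = 360
  S2→A3: 55 × 8 = 440
  S3→A3: 75 × 2 = 150
Total cost = 1135.
So S1→A3 carries 45 batches.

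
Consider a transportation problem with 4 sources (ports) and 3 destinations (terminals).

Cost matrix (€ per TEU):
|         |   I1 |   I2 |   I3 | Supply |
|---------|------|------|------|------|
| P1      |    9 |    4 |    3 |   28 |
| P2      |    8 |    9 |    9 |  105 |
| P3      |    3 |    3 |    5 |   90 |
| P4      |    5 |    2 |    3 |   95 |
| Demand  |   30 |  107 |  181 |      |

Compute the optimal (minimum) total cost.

1537

An optimal shipping plan:
  P1 to I3: 28 × €3 = €84
  P2 to I3: 105 × €9 = €945
  P3 to I1: 30 × €3 = €90
  P3 to I2: 60 × €3 = €180
  P4 to I2: 47 × €2 = €94
  P4 to I3: 48 × €3 = €144
Total = 84 + 945 + 90 + 180 + 94 + 144 = €1537.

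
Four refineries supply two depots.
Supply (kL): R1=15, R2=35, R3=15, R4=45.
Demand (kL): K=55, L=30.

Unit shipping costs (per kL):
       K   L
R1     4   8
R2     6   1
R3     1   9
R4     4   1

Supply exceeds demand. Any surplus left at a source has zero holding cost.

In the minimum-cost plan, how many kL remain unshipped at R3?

0

Minimum-cost shipments:
  R2→L: 30 × 1 = 30
  R3→K: 15 × 1 = 15
  R4→K: 40 × 4 = 160
Total cost = 205.
R3 ships 15 of its 15, leaving 0.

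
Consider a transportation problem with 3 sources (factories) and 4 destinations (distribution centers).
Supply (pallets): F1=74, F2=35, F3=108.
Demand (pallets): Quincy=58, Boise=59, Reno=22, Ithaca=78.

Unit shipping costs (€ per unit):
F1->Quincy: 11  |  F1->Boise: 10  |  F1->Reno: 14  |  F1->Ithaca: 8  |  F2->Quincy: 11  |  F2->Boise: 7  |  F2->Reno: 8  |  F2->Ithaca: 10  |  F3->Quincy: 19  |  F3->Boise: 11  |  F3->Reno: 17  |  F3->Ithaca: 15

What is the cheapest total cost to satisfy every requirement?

A cheapest plan:
  F1->Quincy: 45 × €11 = €495
  F1->Ithaca: 29 × €8 = €232
  F2->Quincy: 13 × €11 = €143
  F2->Reno: 22 × €8 = €176
  F3->Boise: 59 × €11 = €649
  F3->Ithaca: 49 × €15 = €735
Total = 495 + 232 + 143 + 176 + 649 + 735 = €2430.

2430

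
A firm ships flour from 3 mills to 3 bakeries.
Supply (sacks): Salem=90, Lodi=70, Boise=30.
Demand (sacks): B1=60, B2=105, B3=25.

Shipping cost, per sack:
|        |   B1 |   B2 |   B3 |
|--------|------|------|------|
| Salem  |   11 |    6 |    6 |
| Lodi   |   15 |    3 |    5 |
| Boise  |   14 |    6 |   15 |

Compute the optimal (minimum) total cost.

Optimal allocation:
  Salem->B1: 60 × 11 = 660
  Salem->B2: 5 × 6 = 30
  Salem->B3: 25 × 6 = 150
  Lodi->B2: 70 × 3 = 210
  Boise->B2: 30 × 6 = 180
Total = 660 + 30 + 150 + 210 + 180 = 1230.
(Supply check: Salem ships 90; Lodi ships 70; Boise ships 30.)

1230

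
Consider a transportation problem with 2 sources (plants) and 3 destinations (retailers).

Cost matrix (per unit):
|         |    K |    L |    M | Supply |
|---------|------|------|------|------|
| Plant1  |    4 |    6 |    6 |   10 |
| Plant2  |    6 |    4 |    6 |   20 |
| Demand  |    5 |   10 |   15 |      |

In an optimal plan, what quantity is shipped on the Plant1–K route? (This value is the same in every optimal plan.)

5

Solving gives:
  Plant1→K: 5 × 4 = 20
  Plant1→M: 5 × 6 = 30
  Plant2→L: 10 × 4 = 40
  Plant2→M: 10 × 6 = 60
Total cost = 150.
So Plant1→K carries 5 units.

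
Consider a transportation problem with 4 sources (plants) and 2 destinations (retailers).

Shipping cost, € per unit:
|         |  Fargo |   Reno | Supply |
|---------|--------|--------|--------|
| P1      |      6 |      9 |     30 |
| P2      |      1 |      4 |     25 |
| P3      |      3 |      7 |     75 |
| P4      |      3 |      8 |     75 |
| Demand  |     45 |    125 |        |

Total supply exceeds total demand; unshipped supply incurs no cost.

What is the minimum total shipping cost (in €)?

960

One minimum-cost allocation:
  P2→Reno: 25 × €4 = €100
  P3→Reno: 75 × €7 = €525
  P4→Fargo: 45 × €3 = €135
  P4→Reno: 25 × €8 = €200
Total = 100 + 525 + 135 + 200 = €960.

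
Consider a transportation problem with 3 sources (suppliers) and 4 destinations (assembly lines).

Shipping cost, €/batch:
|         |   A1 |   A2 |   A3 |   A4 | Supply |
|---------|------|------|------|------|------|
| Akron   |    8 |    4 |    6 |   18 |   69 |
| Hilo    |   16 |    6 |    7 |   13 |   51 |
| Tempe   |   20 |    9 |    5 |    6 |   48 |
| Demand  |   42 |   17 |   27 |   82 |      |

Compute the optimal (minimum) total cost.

One minimum-cost allocation:
  Akron to A1: 42 × €8 = €336
  Akron to A2: 17 × €4 = €68
  Akron to A3: 10 × €6 = €60
  Hilo to A3: 17 × €7 = €119
  Hilo to A4: 34 × €13 = €442
  Tempe to A4: 48 × €6 = €288
Total = 336 + 68 + 60 + 119 + 442 + 288 = €1313.
(Supply check: Akron ships 69; Hilo ships 51; Tempe ships 48.)

1313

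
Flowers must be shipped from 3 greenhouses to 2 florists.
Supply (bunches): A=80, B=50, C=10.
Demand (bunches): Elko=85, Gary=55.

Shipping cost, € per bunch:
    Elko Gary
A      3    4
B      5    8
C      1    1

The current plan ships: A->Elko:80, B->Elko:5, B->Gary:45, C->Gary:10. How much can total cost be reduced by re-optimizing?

90

Current plan cost = 80·3 + 5·5 + 45·8 + 10·1 = €635.
Optimal plan:
  A→Elko: 35 bunches
  A→Gary: 45 bunches
  B→Elko: 50 bunches
  C→Gary: 10 bunches
Optimal cost = €545.
Saving = 635 − 545 = €90.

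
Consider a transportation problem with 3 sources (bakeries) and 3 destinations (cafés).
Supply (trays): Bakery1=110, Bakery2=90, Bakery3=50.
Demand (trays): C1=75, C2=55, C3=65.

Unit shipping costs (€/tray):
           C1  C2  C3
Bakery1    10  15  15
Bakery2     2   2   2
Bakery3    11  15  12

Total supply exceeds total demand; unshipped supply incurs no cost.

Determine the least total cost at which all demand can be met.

One minimum-cost allocation:
  Bakery1->C1: 75 × €10 = €750
  Bakery2->C2: 55 × €2 = €110
  Bakery2->C3: 35 × €2 = €70
  Bakery3->C3: 30 × €12 = €360
Total = 750 + 110 + 70 + 360 = €1290.

1290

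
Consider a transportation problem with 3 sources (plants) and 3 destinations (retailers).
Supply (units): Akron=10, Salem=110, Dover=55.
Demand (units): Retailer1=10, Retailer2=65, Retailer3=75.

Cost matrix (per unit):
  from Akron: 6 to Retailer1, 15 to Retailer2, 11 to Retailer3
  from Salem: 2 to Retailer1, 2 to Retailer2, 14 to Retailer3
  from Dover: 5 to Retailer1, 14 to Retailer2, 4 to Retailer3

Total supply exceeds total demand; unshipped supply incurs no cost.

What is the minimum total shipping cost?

620

An optimal shipping plan:
  Akron->Retailer3: 10 × 11 = 110
  Salem->Retailer1: 10 × 2 = 20
  Salem->Retailer2: 65 × 2 = 130
  Salem->Retailer3: 10 × 14 = 140
  Dover->Retailer3: 55 × 4 = 220
Total = 110 + 20 + 130 + 140 + 220 = 620.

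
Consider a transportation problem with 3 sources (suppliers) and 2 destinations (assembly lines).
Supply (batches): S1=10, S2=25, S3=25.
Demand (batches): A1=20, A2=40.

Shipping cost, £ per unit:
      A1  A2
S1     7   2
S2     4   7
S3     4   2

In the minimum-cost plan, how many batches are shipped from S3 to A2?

The minimum-cost plan:
  S1→A2: 10 × £2 = £20
  S2→A1: 20 × £4 = £80
  S2→A2: 5 × £7 = £35
  S3→A2: 25 × £2 = £50
Total cost = £185.
So S3→A2 carries 25 batches.

25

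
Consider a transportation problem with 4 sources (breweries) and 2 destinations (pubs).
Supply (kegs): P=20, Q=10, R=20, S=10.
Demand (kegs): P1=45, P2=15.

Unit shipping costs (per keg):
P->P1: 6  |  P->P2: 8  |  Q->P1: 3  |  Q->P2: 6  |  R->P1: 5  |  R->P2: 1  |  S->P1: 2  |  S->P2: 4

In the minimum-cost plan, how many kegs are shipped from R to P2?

Optimal shipments:
  P to P1: 20 × 6 = 120
  Q to P1: 10 × 3 = 30
  R to P1: 5 × 5 = 25
  R to P2: 15 × 1 = 15
  S to P1: 10 × 2 = 20
Total cost = 210.
So R→P2 carries 15 kegs.

15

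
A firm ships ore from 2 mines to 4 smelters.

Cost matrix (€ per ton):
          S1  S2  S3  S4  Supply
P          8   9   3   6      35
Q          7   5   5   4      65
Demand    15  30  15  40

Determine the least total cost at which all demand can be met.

485

An optimal shipping plan:
  P→S1: 15 tons
  P→S3: 15 tons
  P→S4: 5 tons
  Q→S2: 30 tons
  Q→S4: 35 tons
Total cost = €485.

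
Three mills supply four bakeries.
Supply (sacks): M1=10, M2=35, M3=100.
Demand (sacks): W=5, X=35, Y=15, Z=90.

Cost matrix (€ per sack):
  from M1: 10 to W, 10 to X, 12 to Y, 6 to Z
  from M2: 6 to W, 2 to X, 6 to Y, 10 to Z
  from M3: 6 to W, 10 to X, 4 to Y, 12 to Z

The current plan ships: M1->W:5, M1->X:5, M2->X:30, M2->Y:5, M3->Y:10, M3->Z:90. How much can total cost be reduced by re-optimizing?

130

Current plan cost = 5·10 + 5·10 + 30·2 + 5·6 + 10·4 + 90·12 = €1310.
Optimal plan:
  M1→Z: 10 × €6 = €60
  M2→X: 35 × €2 = €70
  M3→W: 5 × €6 = €30
  M3→Y: 15 × €4 = €60
  M3→Z: 80 × €12 = €960
Optimal cost = €1180.
Saving = 1310 − 1180 = €130.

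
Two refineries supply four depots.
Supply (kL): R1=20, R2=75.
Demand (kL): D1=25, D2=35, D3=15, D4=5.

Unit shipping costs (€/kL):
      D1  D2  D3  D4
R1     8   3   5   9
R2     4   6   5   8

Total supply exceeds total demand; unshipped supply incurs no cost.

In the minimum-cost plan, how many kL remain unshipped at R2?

15

Minimum-cost shipments:
  R1 to D2: 20 × €3 = €60
  R2 to D1: 25 × €4 = €100
  R2 to D2: 15 × €6 = €90
  R2 to D3: 15 × €5 = €75
  R2 to D4: 5 × €8 = €40
Total cost = €365.
R2 ships 60 of its 75, leaving 15.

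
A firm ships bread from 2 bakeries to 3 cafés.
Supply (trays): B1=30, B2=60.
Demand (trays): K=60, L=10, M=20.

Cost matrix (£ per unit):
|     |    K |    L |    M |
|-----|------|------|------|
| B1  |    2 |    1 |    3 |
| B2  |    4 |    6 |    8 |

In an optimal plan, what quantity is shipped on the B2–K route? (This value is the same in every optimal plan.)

60

Optimal shipments:
  B1->L: 10 × £1 = £10
  B1->M: 20 × £3 = £60
  B2->K: 60 × £4 = £240
Total cost = £310.
So B2→K carries 60 trays.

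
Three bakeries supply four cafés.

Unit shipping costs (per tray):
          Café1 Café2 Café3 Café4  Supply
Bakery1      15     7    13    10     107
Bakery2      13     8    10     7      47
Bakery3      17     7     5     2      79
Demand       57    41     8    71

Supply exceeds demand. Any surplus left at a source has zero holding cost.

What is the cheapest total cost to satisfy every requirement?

1230

One minimum-cost allocation:
  Bakery1->Café1: 10 trays
  Bakery1->Café2: 41 trays
  Bakery2->Café1: 47 trays
  Bakery3->Café3: 8 trays
  Bakery3->Café4: 71 trays
Total cost = 1230.
(Supply check: Bakery1 ships 51; Bakery2 ships 47; Bakery3 ships 79.)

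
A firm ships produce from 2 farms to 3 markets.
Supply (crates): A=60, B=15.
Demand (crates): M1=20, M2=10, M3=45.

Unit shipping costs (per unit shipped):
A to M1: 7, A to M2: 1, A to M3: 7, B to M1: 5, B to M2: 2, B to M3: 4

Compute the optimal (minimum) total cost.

420

Optimal allocation:
  A to M1: 20 × 7 = 140
  A to M2: 10 × 1 = 10
  A to M3: 30 × 7 = 210
  B to M3: 15 × 4 = 60
Total = 140 + 10 + 210 + 60 = 420.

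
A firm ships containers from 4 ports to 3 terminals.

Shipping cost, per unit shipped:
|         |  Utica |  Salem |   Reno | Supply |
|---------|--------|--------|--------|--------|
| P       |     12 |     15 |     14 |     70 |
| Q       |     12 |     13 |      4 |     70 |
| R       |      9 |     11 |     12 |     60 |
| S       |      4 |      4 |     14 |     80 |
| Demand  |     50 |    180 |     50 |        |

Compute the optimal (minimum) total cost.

2340

An optimal shipping plan:
  P–Utica: 50 TEU
  P–Salem: 20 TEU
  Q–Salem: 20 TEU
  Q–Reno: 50 TEU
  R–Salem: 60 TEU
  S–Salem: 80 TEU
Total cost = 2340.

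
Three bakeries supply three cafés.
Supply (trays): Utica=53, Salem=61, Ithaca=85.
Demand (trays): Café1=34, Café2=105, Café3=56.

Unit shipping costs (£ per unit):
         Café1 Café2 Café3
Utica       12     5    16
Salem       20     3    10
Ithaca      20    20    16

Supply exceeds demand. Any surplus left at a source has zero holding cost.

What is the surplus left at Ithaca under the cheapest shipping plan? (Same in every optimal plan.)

4

Minimum-cost shipments:
  Utica->Café1: 9 × £12 = £108
  Utica->Café2: 44 × £5 = £220
  Salem->Café2: 61 × £3 = £183
  Ithaca->Café1: 25 × £20 = £500
  Ithaca->Café3: 56 × £16 = £896
Total cost = £1907.
Ithaca ships 81 of its 85, leaving 4.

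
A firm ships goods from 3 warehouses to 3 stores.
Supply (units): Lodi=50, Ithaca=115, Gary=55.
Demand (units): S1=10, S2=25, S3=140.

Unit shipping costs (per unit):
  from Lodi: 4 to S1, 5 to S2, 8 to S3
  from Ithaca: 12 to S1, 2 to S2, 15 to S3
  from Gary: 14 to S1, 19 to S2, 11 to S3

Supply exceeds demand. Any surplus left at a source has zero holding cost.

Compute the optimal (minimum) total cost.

1690

A cheapest plan:
  Lodi to S1: 10 × 4 = 40
  Lodi to S3: 40 × 8 = 320
  Ithaca to S2: 25 × 2 = 50
  Ithaca to S3: 45 × 15 = 675
  Gary to S3: 55 × 11 = 605
Total = 40 + 320 + 50 + 675 + 605 = 1690.
(Supply check: Lodi ships 50; Ithaca ships 70; Gary ships 55.)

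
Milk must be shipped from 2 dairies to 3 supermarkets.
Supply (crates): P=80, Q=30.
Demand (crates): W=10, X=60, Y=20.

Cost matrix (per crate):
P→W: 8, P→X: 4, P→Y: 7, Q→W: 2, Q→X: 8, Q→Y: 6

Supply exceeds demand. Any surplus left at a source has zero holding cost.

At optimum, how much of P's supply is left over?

An optimal plan:
  P->X: 60 × 4 = 240
  Q->W: 10 × 2 = 20
  Q->Y: 20 × 6 = 120
Total cost = 380.
P ships 60 of its 80, leaving 20.

20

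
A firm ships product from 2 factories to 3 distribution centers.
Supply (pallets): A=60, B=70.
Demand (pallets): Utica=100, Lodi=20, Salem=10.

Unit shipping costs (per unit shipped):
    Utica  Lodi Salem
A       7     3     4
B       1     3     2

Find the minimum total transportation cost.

One minimum-cost allocation:
  A->Utica: 30 × 7 = 210
  A->Lodi: 20 × 3 = 60
  A->Salem: 10 × 4 = 40
  B->Utica: 70 × 1 = 70
Total = 210 + 60 + 40 + 70 = 380.

380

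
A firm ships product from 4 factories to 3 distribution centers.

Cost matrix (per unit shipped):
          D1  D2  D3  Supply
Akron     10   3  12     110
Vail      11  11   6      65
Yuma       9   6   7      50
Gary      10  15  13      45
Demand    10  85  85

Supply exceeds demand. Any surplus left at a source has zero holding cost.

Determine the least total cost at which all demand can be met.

One minimum-cost allocation:
  Akron->D2: 85 × 3 = 255
  Vail->D3: 65 × 6 = 390
  Yuma->D1: 10 × 9 = 90
  Yuma->D3: 20 × 7 = 140
Total = 255 + 390 + 90 + 140 = 875.

875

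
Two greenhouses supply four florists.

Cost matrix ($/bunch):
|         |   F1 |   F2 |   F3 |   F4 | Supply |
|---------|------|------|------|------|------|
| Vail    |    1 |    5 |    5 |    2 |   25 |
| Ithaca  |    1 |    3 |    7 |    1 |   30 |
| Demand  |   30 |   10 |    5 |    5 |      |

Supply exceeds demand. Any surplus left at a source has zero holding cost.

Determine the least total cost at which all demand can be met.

90

A cheapest plan:
  Vail to F1: 15 × $1 = $15
  Vail to F3: 5 × $5 = $25
  Ithaca to F1: 15 × $1 = $15
  Ithaca to F2: 10 × $3 = $30
  Ithaca to F4: 5 × $1 = $5
Total = 15 + 25 + 15 + 30 + 5 = $90.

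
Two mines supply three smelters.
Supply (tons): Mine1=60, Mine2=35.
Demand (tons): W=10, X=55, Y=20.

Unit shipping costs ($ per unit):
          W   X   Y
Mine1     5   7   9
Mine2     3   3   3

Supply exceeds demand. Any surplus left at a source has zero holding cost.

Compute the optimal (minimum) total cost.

435

A cheapest plan:
  Mine1 to W: 10 × $5 = $50
  Mine1 to X: 40 × $7 = $280
  Mine2 to X: 15 × $3 = $45
  Mine2 to Y: 20 × $3 = $60
Total = 50 + 280 + 45 + 60 = $435.
(Supply check: Mine1 ships 50; Mine2 ships 35.)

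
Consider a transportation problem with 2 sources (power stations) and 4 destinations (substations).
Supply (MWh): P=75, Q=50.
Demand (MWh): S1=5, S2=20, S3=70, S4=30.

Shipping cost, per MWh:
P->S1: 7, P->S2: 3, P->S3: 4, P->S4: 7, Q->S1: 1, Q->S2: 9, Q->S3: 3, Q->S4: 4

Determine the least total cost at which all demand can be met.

Optimal allocation:
  P->S2: 20 × 3 = 60
  P->S3: 55 × 4 = 220
  Q->S1: 5 × 1 = 5
  Q->S3: 15 × 3 = 45
  Q->S4: 30 × 4 = 120
Total = 60 + 220 + 5 + 45 + 120 = 450.
(Supply check: P ships 75; Q ships 50.)

450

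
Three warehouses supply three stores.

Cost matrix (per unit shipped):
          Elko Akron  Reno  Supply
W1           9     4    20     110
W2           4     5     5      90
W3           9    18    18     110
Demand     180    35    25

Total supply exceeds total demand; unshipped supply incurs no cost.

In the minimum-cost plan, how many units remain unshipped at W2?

An optimal plan:
  W1→Elko: 5 × 9 = 45
  W1→Akron: 35 × 4 = 140
  W2→Elko: 65 × 4 = 260
  W2→Reno: 25 × 5 = 125
  W3→Elko: 110 × 9 = 990
Total cost = 1560.
W2 ships 90 of its 90, leaving 0.

0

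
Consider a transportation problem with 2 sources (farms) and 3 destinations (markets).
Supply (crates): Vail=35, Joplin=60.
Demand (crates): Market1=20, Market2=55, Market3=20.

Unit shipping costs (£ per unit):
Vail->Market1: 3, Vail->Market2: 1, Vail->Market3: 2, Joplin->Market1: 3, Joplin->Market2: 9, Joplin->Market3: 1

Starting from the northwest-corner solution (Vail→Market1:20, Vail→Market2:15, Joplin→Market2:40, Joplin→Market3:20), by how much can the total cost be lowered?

Current plan cost = 20·3 + 15·1 + 40·9 + 20·1 = £455.
Optimal plan:
  Vail–Market2: 35 × £1 = £35
  Joplin–Market1: 20 × £3 = £60
  Joplin–Market2: 20 × £9 = £180
  Joplin–Market3: 20 × £1 = £20
Optimal cost = £295.
Saving = 455 − 295 = £160.

160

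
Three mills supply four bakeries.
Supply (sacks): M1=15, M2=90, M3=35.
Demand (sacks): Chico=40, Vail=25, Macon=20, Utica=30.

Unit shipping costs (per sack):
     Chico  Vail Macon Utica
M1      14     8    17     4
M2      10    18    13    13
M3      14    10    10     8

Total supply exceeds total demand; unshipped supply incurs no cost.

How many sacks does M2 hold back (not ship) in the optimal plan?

25

Minimum-cost shipments:
  M1→Utica: 15 sacks
  M2→Chico: 40 sacks
  M2→Macon: 20 sacks
  M2→Utica: 5 sacks
  M3→Vail: 25 sacks
  M3→Utica: 10 sacks
Total cost = 1115.
M2 ships 65 of its 90, leaving 25.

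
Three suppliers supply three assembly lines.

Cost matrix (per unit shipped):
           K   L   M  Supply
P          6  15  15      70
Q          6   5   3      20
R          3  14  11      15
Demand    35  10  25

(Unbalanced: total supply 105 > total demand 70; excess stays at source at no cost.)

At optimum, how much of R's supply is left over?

An optimal plan:
  P→K: 25 × 6 = 150
  P→L: 10 × 15 = 150
  Q→M: 20 × 3 = 60
  R→K: 10 × 3 = 30
  R→M: 5 × 11 = 55
Total cost = 445.
R ships 15 of its 15, leaving 0.

0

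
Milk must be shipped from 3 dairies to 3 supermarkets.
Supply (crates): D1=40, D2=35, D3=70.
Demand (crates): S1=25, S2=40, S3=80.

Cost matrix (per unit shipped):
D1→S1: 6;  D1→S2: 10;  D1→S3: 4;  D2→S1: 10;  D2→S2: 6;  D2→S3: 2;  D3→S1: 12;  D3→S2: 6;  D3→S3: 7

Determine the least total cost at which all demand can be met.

An optimal shipping plan:
  D1 to S1: 25 × 6 = 150
  D1 to S3: 15 × 4 = 60
  D2 to S3: 35 × 2 = 70
  D3 to S2: 40 × 6 = 240
  D3 to S3: 30 × 7 = 210
Total = 150 + 60 + 70 + 240 + 210 = 730.
(Supply check: D1 ships 40; D2 ships 35; D3 ships 70.)

730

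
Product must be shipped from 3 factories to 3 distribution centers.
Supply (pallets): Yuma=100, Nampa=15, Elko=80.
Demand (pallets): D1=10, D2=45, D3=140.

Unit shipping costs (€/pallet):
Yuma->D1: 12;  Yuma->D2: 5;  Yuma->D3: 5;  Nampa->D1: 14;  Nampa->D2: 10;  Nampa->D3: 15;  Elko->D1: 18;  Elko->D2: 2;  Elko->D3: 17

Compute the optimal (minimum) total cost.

An optimal shipping plan:
  Yuma–D3: 100 × €5 = €500
  Nampa–D1: 10 × €14 = €140
  Nampa–D3: 5 × €15 = €75
  Elko–D2: 45 × €2 = €90
  Elko–D3: 35 × €17 = €595
Total = 500 + 140 + 75 + 90 + 595 = €1400.

1400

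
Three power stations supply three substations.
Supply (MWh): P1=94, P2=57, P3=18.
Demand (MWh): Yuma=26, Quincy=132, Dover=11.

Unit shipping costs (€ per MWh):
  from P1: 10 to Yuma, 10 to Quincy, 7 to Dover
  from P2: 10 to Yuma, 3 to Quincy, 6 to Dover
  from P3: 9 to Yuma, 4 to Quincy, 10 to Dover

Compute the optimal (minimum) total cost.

An optimal shipping plan:
  P1->Yuma: 26 × €10 = €260
  P1->Quincy: 57 × €10 = €570
  P1->Dover: 11 × €7 = €77
  P2->Quincy: 57 × €3 = €171
  P3->Quincy: 18 × €4 = €72
Total = 260 + 570 + 77 + 171 + 72 = €1150.

1150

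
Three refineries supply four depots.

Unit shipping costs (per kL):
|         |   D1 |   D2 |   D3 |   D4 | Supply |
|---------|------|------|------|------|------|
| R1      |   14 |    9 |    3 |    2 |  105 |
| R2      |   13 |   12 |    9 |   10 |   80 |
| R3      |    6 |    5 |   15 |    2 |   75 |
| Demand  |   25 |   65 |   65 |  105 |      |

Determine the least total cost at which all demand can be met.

1375

Optimal allocation:
  R1->D4: 105 × 2 = 210
  R2->D2: 15 × 12 = 180
  R2->D3: 65 × 9 = 585
  R3->D1: 25 × 6 = 150
  R3->D2: 50 × 5 = 250
Total = 210 + 180 + 585 + 150 + 250 = 1375.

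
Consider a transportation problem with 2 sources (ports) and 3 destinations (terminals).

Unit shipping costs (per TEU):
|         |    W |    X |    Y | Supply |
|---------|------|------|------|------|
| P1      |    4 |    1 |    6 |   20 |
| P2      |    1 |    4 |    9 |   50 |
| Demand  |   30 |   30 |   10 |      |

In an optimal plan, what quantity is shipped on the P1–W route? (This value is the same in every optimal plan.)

0

Solving gives:
  P1–X: 20 × 1 = 20
  P2–W: 30 × 1 = 30
  P2–X: 10 × 4 = 40
  P2–Y: 10 × 9 = 90
Total cost = 180.
The route P1→W is not used.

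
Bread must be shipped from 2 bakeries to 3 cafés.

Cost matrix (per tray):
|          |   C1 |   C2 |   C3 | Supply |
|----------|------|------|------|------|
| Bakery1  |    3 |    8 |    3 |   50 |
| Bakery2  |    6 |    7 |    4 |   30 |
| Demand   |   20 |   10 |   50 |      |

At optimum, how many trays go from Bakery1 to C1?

Solving gives:
  Bakery1→C1: 20 × 3 = 60
  Bakery1→C3: 30 × 3 = 90
  Bakery2→C2: 10 × 7 = 70
  Bakery2→C3: 20 × 4 = 80
Total cost = 300.
So Bakery1→C1 carries 20 trays.

20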